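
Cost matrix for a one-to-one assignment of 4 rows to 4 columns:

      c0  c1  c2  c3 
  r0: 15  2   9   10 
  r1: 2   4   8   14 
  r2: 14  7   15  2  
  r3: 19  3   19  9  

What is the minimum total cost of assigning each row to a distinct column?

optimal assignment: row0→col2 (cost 9), row1→col0 (cost 2), row2→col3 (cost 2), row3→col1 (cost 3)
total = 9 + 2 + 2 + 3 = 16

Minimum assignment cost: 16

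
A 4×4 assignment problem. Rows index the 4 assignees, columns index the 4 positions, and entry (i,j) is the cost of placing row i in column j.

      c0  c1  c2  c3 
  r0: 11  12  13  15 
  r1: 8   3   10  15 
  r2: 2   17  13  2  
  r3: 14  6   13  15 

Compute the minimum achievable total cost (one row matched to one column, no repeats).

Minimum assignment cost: 29

one of 3 optimal assignments: row0→col0 (cost 11), row1→col1 (cost 3), row2→col3 (cost 2), row3→col2 (cost 13)
total = 11 + 3 + 2 + 13 = 29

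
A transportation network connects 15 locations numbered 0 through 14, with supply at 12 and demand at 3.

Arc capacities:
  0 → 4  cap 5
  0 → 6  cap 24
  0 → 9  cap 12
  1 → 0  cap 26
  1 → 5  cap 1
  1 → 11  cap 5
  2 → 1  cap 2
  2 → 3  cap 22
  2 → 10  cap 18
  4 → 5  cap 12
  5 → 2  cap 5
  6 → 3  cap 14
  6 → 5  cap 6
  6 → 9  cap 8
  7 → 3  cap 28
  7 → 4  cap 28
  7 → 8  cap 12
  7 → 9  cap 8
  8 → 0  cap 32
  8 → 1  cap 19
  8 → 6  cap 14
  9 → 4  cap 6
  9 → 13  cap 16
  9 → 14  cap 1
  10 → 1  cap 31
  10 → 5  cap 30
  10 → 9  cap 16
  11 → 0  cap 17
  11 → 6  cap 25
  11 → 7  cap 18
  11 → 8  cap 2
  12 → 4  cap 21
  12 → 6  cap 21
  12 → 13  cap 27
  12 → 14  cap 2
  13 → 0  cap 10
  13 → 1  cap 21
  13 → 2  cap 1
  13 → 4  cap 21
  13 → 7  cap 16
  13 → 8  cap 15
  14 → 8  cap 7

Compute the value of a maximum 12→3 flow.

augment #1: 12→6→3 bottleneck 14, total now 14
augment #2: 12→13→2→3 bottleneck 1, total now 15
augment #3: 12→13→7→3 bottleneck 16, total now 31
augment #4: 12→4→5→2→3 bottleneck 5, total now 36
augment #5: 12→13→1→11→7→3 bottleneck 5, total now 41

Maximum flow value: 41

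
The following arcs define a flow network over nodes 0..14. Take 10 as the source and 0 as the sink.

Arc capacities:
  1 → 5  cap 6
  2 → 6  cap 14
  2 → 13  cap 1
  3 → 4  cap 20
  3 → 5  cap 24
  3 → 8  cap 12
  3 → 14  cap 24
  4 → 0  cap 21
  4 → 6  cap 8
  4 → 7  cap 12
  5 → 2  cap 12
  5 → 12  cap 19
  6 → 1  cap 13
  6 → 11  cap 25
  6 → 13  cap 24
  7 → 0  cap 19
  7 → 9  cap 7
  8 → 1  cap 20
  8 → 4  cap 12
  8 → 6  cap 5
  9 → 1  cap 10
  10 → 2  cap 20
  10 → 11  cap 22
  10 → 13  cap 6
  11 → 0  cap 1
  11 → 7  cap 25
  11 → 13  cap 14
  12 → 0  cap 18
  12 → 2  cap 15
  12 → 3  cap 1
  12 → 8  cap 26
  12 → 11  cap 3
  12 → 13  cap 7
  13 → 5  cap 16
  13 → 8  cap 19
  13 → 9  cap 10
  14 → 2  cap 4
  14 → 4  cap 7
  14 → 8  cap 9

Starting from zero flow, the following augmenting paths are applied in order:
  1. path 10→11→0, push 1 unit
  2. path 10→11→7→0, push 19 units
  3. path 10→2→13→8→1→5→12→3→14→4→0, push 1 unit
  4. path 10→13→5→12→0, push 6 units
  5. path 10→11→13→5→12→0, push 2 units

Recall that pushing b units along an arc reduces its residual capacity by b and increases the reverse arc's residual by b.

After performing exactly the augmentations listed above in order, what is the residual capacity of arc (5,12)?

Residual capacity of (5,12): 10

after path 1 (10→11→0, push 1): res(5,12)=19
after path 2 (10→11→7→0, push 19): res(5,12)=19
after path 3 (10→2→13→8→1→5→12→3→14→4→0, push 1): res(5,12)=18
after path 4 (10→13→5→12→0, push 6): res(5,12)=12
after path 5 (10→11→13→5→12→0, push 2): res(5,12)=10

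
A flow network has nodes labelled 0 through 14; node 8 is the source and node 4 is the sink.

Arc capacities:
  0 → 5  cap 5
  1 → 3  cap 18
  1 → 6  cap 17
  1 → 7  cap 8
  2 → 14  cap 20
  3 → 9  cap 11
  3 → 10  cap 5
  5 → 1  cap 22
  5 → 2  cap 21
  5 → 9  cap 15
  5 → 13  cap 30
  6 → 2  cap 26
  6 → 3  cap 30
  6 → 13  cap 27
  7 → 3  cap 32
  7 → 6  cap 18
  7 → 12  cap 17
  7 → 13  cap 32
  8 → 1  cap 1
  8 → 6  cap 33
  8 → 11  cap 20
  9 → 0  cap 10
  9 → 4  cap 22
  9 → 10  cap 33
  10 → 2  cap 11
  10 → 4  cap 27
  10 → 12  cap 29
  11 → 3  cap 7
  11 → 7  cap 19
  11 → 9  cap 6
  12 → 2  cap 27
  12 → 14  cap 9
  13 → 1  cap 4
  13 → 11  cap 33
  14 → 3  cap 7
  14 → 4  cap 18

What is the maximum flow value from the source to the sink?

augment #1: 8→11→9→4 bottleneck 6, total now 6
augment #2: 8→1→3→9→4 bottleneck 1, total now 7
augment #3: 8→6→2→14→4 bottleneck 18, total now 25
augment #4: 8→6→3→9→4 bottleneck 10, total now 35
augment #5: 8→6→3→10→4 bottleneck 5, total now 40

Maximum flow value: 40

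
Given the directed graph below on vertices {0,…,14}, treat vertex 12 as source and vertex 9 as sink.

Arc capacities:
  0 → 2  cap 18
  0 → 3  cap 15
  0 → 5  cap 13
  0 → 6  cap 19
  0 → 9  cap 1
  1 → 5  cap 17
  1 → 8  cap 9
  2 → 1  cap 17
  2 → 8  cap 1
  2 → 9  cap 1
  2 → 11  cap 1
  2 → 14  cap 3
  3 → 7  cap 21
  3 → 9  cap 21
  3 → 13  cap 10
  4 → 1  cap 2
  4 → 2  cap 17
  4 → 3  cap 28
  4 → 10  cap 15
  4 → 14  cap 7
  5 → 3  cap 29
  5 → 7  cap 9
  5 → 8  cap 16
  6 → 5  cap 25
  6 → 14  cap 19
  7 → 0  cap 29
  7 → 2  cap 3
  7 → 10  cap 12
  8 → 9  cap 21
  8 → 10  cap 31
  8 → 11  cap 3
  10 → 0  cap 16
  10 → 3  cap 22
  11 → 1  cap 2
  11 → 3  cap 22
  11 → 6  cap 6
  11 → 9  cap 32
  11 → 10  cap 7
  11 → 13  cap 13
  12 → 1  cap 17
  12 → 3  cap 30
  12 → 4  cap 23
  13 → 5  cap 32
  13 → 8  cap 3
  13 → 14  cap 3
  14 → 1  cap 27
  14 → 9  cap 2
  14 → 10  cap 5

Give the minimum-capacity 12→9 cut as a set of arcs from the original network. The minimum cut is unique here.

Min-cut arcs: {(0,9), (2,9), (2,11), (3,9), (8,9), (8,11), (14,9)} (total capacity 50)

augment #1: 12→3→9 push 21
augment #2: 12→1→8→9 push 9
augment #3: 12→4→2→9 push 1
augment #4: 12→4→14→9 push 2
augment #5: 12→1→5→8→9 push 8
augment #6: 12→3→7→0→9 push 1
augment #7: 12→3→13→8→9 push 3
augment #8: 12→4→2→8→9 push 1
augment #9: 12→4→2→11→9 push 1
augment #10: 12→3→13→5→8→11→9 push 3
max flow = 50; residual-reachable set from 12 gives S-side
cut edges (S→T): {(0,9), (2,9), (2,11), (3,9), (8,9), (8,11), (14,9)} total cap 50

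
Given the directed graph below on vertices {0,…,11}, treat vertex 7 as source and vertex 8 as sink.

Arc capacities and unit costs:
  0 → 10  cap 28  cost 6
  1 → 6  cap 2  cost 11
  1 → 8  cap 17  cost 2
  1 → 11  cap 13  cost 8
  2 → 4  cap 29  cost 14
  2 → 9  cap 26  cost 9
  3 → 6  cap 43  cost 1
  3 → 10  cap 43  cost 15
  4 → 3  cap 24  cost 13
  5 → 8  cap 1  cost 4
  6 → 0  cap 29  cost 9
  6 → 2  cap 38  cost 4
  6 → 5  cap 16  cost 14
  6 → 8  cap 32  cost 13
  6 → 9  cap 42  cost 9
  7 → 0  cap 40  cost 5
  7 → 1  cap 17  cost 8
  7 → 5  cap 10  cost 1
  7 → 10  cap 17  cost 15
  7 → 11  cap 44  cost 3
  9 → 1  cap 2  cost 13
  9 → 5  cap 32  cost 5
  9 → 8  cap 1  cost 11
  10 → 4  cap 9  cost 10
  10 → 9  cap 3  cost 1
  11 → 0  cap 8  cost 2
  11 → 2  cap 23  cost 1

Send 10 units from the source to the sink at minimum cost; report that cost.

shortest-cost path #1: 7→5→8 push 1 @ unit cost 5 (adds 5)
shortest-cost path #2: 7→1→8 push 9 @ unit cost 10 (adds 90)
total cost = 95

Minimum cost for 10 units: 95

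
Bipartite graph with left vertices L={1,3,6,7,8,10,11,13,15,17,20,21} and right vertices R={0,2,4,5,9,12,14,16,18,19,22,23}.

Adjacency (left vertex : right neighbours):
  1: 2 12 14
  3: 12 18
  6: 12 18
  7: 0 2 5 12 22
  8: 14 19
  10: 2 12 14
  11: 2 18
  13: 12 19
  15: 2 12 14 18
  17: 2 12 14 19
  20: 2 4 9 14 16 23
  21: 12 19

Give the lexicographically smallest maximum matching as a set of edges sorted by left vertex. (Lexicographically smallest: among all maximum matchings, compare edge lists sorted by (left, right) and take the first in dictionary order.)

Lex-smallest maximum matching: {(1,2), (3,12), (6,18), (7,0), (8,14), (13,19), (20,4)}

|M| = 7 (so the lex-smallest maximum matching has 7 edges)
process left vertices in ascending order; for each, take the smallest-labelled available neighbour that still permits 7 edges overall, or leave it unmatched if none does
lex-smallest matching: {1-2, 3-12, 6-18, 7-0, 8-14, 13-19, 20-4}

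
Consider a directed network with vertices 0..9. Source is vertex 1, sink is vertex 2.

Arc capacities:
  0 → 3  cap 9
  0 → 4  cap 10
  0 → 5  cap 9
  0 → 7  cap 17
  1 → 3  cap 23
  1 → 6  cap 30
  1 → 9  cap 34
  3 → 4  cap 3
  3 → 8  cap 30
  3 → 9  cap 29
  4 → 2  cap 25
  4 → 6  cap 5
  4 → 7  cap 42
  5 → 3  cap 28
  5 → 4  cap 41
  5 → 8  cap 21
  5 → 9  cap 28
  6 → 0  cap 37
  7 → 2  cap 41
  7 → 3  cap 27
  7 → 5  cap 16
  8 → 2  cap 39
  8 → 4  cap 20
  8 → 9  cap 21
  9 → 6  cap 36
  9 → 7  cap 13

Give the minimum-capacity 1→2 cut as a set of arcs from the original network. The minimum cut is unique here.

augment #1: 1→3→4→2 push 3
augment #2: 1→3→8→2 push 20
augment #3: 1→9→7→2 push 13
augment #4: 1→6→0→4→2 push 10
augment #5: 1→6→0→7→2 push 17
augment #6: 1→6→0→3→8→2 push 3
augment #7: 1→9→6→0→3→8→2 push 6
augment #8: 1→9→6→0→5→4→2 push 1
max flow = 73; residual-reachable set from 1 gives S-side
cut edges (S→T): {(1,3), (6,0), (9,7)} total cap 73

Min-cut arcs: {(1,3), (6,0), (9,7)} (total capacity 73)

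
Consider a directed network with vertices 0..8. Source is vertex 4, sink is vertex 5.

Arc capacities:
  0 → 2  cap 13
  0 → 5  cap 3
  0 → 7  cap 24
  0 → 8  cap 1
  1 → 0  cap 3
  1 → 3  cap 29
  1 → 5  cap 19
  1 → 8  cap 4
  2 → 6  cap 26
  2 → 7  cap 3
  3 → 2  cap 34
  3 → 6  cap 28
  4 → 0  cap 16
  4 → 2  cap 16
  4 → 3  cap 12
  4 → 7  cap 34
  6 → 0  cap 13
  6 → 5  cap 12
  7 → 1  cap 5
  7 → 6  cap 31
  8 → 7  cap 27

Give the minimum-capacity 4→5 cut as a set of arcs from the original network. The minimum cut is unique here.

Min-cut arcs: {(0,5), (6,5), (7,1)} (total capacity 20)

augment #1: 4→0→5 push 3
augment #2: 4→2→6→5 push 12
augment #3: 4→7→1→5 push 5
max flow = 20; residual-reachable set from 4 gives S-side
cut edges (S→T): {(0,5), (6,5), (7,1)} total cap 20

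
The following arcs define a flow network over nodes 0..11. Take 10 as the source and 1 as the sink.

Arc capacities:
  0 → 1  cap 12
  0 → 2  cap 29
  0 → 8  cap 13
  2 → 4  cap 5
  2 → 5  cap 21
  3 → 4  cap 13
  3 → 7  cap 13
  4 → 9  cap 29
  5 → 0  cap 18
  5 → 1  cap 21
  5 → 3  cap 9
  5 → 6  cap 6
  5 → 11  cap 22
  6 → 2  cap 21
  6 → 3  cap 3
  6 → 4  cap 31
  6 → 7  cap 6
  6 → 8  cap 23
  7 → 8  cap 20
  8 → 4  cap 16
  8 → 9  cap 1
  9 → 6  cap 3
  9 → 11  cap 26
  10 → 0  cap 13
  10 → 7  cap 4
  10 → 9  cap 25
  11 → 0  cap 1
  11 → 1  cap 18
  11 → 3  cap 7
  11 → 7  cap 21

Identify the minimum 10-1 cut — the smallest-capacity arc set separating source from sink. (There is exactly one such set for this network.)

Min-cut arcs: {(9,6), (10,0), (11,0), (11,1)} (total capacity 35)

augment #1: 10→0→1 push 12
augment #2: 10→9→11→1 push 18
augment #3: 10→0→2→5→1 push 1
augment #4: 10→9→6→2→5→1 push 3
augment #5: 10→9→11→0→2→5→1 push 1
max flow = 35; residual-reachable set from 10 gives S-side
cut edges (S→T): {(9,6), (10,0), (11,0), (11,1)} total cap 35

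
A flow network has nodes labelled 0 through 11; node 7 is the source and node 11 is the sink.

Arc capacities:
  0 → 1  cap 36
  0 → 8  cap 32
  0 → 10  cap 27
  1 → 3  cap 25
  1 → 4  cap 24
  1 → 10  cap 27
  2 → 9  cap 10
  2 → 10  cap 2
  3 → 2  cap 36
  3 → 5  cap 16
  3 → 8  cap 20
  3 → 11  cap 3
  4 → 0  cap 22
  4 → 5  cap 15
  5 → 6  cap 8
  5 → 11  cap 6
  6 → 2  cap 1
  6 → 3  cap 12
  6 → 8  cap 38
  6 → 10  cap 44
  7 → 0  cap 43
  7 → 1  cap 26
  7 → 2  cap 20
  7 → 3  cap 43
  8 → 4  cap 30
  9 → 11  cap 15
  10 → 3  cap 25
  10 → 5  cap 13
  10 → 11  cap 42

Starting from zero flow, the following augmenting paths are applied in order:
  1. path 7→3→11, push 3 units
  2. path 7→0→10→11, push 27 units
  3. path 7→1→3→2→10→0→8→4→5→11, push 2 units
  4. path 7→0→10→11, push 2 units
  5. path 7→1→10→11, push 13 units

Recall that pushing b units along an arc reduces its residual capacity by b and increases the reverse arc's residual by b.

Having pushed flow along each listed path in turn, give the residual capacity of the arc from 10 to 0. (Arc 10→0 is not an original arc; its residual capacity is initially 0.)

Residual capacity of (10,0): 27

after path 1 (7→3→11, push 3): res(10,0)=0
after path 2 (7→0→10→11, push 27): res(10,0)=27
after path 3 (7→1→3→2→10→0→8→4→5→11, push 2): res(10,0)=25
after path 4 (7→0→10→11, push 2): res(10,0)=27
after path 5 (7→1→10→11, push 13): res(10,0)=27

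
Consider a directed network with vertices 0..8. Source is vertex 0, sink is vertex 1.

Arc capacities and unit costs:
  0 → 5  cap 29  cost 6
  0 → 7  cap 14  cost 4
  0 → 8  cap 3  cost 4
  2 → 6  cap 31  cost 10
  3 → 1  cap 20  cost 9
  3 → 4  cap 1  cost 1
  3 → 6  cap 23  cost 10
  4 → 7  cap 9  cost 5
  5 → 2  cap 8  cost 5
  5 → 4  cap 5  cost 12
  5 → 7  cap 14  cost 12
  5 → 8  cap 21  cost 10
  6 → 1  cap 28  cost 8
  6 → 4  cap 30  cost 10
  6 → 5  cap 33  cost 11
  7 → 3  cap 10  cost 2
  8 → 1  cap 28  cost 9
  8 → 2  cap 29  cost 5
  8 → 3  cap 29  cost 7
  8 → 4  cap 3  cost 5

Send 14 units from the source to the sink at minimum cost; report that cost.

Minimum cost for 14 units: 214

shortest-cost path #1: 0→8→1 push 3 @ unit cost 13 (adds 39)
shortest-cost path #2: 0→7→3→1 push 10 @ unit cost 15 (adds 150)
shortest-cost path #3: 0→5→8→1 push 1 @ unit cost 25 (adds 25)
total cost = 214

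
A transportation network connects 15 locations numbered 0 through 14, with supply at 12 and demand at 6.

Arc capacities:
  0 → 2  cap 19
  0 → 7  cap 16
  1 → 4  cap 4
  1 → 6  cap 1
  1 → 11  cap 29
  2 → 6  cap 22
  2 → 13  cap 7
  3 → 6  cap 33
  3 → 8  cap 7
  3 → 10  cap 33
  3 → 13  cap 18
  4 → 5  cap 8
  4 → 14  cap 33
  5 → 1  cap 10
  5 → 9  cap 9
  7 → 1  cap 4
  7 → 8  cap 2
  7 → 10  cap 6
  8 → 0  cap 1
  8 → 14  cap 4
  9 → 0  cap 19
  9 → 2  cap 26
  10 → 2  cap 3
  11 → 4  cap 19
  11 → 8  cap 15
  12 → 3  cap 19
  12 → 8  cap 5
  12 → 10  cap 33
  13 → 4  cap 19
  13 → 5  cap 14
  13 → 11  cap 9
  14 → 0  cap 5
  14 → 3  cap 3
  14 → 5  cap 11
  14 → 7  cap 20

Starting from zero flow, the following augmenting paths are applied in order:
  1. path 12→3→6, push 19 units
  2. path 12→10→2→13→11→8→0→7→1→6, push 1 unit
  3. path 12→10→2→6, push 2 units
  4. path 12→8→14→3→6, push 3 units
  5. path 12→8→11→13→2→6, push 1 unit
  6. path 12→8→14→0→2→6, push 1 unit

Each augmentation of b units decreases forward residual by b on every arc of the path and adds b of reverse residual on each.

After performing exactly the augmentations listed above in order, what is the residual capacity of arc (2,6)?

after path 1 (12→3→6, push 19): res(2,6)=22
after path 2 (12→10→2→13→11→8→0→7→1→6, push 1): res(2,6)=22
after path 3 (12→10→2→6, push 2): res(2,6)=20
after path 4 (12→8→14→3→6, push 3): res(2,6)=20
after path 5 (12→8→11→13→2→6, push 1): res(2,6)=19
after path 6 (12→8→14→0→2→6, push 1): res(2,6)=18

Residual capacity of (2,6): 18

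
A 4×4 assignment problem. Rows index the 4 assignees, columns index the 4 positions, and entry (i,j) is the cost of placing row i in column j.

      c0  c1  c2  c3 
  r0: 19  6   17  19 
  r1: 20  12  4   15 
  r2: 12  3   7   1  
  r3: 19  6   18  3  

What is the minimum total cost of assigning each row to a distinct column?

Minimum assignment cost: 25

optimal assignment: row0→col1 (cost 6), row1→col2 (cost 4), row2→col0 (cost 12), row3→col3 (cost 3)
total = 6 + 4 + 12 + 3 = 25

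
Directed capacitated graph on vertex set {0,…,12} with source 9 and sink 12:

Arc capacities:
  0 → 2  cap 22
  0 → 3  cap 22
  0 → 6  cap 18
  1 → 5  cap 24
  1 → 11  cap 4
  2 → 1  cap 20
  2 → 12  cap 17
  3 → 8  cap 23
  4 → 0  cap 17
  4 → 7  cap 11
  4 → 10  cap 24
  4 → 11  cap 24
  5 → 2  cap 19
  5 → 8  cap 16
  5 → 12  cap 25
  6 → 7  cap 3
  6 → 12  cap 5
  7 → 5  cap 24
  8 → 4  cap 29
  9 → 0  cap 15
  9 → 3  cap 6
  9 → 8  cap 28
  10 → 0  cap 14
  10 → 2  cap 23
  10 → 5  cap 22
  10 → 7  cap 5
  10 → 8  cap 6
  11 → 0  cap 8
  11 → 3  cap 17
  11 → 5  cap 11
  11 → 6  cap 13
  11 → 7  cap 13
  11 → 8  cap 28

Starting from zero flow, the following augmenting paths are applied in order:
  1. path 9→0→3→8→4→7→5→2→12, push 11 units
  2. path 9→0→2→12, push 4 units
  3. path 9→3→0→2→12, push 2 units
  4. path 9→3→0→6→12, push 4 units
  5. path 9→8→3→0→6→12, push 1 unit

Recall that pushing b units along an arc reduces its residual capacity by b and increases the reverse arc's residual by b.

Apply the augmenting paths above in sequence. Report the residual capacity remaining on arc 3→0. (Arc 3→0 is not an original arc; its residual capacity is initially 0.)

Residual capacity of (3,0): 4

after path 1 (9→0→3→8→4→7→5→2→12, push 11): res(3,0)=11
after path 2 (9→0→2→12, push 4): res(3,0)=11
after path 3 (9→3→0→2→12, push 2): res(3,0)=9
after path 4 (9→3→0→6→12, push 4): res(3,0)=5
after path 5 (9→8→3→0→6→12, push 1): res(3,0)=4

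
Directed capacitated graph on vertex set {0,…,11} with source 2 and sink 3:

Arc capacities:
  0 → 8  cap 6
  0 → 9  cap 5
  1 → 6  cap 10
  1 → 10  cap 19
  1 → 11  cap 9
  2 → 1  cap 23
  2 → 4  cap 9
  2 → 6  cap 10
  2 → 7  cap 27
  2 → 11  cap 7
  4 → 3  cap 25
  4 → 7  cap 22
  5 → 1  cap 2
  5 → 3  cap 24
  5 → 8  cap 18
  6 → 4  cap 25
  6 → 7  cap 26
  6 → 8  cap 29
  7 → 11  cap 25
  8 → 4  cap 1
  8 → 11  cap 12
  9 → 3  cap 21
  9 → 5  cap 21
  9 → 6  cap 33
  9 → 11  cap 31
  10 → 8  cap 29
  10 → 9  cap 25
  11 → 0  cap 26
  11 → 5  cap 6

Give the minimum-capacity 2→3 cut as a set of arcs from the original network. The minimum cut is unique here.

augment #1: 2→4→3 push 9
augment #2: 2→6→4→3 push 10
augment #3: 2→11→5→3 push 6
augment #4: 2→1→6→4→3 push 6
augment #5: 2→1→10→9→3 push 17
augment #6: 2→11→0→9→3 push 1
augment #7: 2→7→11→0→9→3 push 3
augment #8: 2→7→11→0→9→5→3 push 1
augment #9: 2→7→11→0→8→4→6→1→10→9→5→3 push 1
max flow = 54; residual-reachable set from 2 gives S-side
cut edges (S→T): {(0,9), (2,1), (2,4), (2,6), (8,4), (11,5)} total cap 54

Min-cut arcs: {(0,9), (2,1), (2,4), (2,6), (8,4), (11,5)} (total capacity 54)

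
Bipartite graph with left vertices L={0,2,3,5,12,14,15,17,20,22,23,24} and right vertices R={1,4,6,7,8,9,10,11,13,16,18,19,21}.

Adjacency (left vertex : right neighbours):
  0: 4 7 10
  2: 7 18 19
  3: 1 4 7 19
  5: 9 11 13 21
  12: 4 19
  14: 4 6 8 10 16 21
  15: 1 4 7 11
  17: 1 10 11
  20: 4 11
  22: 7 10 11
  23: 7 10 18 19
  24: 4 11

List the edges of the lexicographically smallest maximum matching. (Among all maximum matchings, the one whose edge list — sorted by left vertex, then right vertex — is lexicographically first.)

Lex-smallest maximum matching: {(0,4), (2,7), (3,1), (5,9), (12,19), (14,6), (15,11), (17,10), (23,18)}

|M| = 9 (so the lex-smallest maximum matching has 9 edges)
process left vertices in ascending order; for each, take the smallest-labelled available neighbour that still permits 9 edges overall, or leave it unmatched if none does
lex-smallest matching: {0-4, 2-7, 3-1, 5-9, 12-19, 14-6, 15-11, 17-10, 23-18}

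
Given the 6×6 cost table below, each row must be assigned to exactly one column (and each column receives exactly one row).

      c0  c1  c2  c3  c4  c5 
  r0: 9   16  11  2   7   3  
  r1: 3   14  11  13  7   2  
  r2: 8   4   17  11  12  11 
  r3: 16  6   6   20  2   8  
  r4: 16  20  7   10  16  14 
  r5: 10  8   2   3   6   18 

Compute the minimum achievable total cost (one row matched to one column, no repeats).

Minimum assignment cost: 22

optimal assignment: row0→col5 (cost 3), row1→col0 (cost 3), row2→col1 (cost 4), row3→col4 (cost 2), row4→col2 (cost 7), row5→col3 (cost 3)
total = 3 + 3 + 4 + 2 + 7 + 3 = 22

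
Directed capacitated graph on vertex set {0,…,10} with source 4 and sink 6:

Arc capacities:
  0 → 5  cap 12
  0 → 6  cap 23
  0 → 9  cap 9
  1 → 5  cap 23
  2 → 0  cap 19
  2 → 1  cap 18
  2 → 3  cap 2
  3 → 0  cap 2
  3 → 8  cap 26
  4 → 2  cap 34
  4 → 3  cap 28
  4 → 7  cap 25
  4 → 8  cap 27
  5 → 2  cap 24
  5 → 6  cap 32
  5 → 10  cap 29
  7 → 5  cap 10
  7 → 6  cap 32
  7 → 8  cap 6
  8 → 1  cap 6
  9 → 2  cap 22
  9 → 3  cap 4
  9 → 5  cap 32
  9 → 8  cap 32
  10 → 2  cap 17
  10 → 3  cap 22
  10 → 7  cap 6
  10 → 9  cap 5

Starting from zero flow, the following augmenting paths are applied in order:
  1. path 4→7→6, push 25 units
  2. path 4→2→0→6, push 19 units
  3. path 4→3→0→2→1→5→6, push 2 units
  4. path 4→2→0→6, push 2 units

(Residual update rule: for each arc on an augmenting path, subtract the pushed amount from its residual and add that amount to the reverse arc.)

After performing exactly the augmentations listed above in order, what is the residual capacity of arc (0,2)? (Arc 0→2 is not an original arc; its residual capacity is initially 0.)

after path 1 (4→7→6, push 25): res(0,2)=0
after path 2 (4→2→0→6, push 19): res(0,2)=19
after path 3 (4→3→0→2→1→5→6, push 2): res(0,2)=17
after path 4 (4→2→0→6, push 2): res(0,2)=19

Residual capacity of (0,2): 19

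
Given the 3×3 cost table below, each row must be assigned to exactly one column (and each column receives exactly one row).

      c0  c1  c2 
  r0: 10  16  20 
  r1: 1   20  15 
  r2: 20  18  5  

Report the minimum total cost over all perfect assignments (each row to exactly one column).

Minimum assignment cost: 22

optimal assignment: row0→col1 (cost 16), row1→col0 (cost 1), row2→col2 (cost 5)
total = 16 + 1 + 5 = 22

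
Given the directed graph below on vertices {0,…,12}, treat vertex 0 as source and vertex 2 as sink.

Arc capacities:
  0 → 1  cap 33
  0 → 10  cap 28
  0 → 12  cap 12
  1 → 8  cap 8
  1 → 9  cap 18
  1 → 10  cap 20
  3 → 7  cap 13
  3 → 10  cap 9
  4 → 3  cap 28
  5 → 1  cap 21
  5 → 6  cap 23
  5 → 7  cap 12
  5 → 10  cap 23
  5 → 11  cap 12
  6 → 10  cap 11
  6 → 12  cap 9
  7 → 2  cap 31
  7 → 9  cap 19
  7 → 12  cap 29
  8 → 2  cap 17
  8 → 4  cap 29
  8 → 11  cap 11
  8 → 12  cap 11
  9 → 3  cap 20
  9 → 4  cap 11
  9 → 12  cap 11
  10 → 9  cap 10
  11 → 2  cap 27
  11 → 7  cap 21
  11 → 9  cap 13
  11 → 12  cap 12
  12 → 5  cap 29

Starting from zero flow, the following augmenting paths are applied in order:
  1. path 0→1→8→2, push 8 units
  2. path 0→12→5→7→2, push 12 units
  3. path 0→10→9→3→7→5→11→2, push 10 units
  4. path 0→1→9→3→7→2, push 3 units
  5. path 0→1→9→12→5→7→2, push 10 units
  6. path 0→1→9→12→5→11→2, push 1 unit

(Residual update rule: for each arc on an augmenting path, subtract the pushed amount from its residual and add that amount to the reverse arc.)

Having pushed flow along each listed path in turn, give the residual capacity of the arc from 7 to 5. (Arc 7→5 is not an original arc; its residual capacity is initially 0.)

Residual capacity of (7,5): 12

after path 1 (0→1→8→2, push 8): res(7,5)=0
after path 2 (0→12→5→7→2, push 12): res(7,5)=12
after path 3 (0→10→9→3→7→5→11→2, push 10): res(7,5)=2
after path 4 (0→1→9→3→7→2, push 3): res(7,5)=2
after path 5 (0→1→9→12→5→7→2, push 10): res(7,5)=12
after path 6 (0→1→9→12→5→11→2, push 1): res(7,5)=12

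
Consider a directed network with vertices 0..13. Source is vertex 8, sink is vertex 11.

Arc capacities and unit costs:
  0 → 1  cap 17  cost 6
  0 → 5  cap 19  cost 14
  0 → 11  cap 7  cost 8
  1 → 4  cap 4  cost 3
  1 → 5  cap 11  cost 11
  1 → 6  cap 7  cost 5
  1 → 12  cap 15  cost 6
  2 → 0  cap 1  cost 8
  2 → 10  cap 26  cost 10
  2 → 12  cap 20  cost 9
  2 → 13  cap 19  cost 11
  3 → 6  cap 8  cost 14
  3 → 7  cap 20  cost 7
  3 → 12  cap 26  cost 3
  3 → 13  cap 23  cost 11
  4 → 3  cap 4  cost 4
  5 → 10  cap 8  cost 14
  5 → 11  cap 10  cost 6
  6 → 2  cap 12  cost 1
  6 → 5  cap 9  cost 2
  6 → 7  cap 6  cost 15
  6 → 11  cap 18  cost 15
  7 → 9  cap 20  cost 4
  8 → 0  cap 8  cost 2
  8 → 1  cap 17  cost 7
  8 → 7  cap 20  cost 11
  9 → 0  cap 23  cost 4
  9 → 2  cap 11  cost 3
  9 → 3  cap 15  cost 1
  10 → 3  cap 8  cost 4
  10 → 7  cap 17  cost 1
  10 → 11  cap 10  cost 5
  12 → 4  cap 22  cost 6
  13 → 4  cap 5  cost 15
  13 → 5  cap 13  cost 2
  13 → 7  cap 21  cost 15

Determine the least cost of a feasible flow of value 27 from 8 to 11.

Minimum cost for 27 units: 596

shortest-cost path #1: 8→0→11 push 7 @ unit cost 10 (adds 70)
shortest-cost path #2: 8→1→6→5→11 push 7 @ unit cost 20 (adds 140)
shortest-cost path #3: 8→0→5→11 push 1 @ unit cost 22 (adds 22)
shortest-cost path #4: 8→1→5→11 push 2 @ unit cost 24 (adds 48)
shortest-cost path #5: 8→1→5→6→11 push 7 @ unit cost 31 (adds 217)
shortest-cost path #6: 8→7→9→2→10→11 push 3 @ unit cost 33 (adds 99)
total cost = 596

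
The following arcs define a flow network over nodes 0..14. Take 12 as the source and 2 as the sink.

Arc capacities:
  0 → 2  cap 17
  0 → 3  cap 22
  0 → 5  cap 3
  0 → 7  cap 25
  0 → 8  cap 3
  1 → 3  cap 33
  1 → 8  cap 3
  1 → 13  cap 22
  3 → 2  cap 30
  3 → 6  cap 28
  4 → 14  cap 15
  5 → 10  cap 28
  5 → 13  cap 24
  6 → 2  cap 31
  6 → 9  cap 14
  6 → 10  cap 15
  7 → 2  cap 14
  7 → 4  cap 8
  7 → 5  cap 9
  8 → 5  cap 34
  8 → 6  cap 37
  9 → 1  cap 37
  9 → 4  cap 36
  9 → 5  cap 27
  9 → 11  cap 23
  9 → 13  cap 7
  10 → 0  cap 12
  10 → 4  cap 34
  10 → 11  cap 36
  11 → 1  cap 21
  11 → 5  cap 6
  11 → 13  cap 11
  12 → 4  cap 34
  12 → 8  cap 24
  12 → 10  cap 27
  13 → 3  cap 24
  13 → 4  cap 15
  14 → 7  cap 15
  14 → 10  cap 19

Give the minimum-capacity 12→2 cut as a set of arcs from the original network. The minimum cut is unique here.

augment #1: 12→8→6→2 push 24
augment #2: 12→10→0→2 push 12
augment #3: 12→4→14→7→2 push 14
augment #4: 12→10→11→1→3→2 push 15
augment #5: 12→4→14→7→5→13→3→2 push 1
max flow = 66; residual-reachable set from 12 gives S-side
cut edges (S→T): {(4,14), (12,8), (12,10)} total cap 66

Min-cut arcs: {(4,14), (12,8), (12,10)} (total capacity 66)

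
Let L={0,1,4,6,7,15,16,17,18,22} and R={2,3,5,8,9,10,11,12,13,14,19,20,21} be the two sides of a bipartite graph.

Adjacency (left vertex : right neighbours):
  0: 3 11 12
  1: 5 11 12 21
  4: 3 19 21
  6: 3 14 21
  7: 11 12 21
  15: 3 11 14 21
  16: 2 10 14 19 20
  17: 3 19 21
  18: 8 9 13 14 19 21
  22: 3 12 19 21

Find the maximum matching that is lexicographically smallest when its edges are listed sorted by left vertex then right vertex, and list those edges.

Lex-smallest maximum matching: {(0,3), (1,5), (4,19), (6,14), (7,11), (15,21), (16,2), (18,8), (22,12)}

|M| = 9 (so the lex-smallest maximum matching has 9 edges)
process left vertices in ascending order; for each, take the smallest-labelled available neighbour that still permits 9 edges overall, or leave it unmatched if none does
lex-smallest matching: {0-3, 1-5, 4-19, 6-14, 7-11, 15-21, 16-2, 18-8, 22-12}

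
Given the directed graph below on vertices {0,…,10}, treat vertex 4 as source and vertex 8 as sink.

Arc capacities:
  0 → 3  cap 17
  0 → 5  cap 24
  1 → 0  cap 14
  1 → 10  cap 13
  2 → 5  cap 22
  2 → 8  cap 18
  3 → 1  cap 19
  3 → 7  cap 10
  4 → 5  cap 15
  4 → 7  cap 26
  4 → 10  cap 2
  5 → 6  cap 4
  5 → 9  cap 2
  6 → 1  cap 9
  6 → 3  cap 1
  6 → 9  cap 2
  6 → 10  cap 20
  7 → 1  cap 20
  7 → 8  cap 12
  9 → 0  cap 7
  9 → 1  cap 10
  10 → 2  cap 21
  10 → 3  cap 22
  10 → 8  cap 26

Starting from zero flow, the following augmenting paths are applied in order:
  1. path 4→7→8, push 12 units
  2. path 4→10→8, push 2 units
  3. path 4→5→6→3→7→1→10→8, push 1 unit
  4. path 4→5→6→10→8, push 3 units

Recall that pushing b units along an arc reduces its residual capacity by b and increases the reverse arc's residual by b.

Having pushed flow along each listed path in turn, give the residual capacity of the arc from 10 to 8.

after path 1 (4→7→8, push 12): res(10,8)=26
after path 2 (4→10→8, push 2): res(10,8)=24
after path 3 (4→5→6→3→7→1→10→8, push 1): res(10,8)=23
after path 4 (4→5→6→10→8, push 3): res(10,8)=20

Residual capacity of (10,8): 20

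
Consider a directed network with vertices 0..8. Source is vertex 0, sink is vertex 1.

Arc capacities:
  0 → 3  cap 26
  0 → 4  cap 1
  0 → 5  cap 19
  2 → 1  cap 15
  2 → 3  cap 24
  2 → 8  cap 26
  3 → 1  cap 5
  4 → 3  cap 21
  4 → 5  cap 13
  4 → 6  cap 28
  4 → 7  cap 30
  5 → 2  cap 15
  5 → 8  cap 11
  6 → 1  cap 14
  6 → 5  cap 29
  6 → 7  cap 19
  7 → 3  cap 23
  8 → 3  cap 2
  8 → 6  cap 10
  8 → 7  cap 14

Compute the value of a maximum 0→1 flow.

augment #1: 0→3→1 bottleneck 5, total now 5
augment #2: 0→4→6→1 bottleneck 1, total now 6
augment #3: 0→5→2→1 bottleneck 15, total now 21
augment #4: 0→5→8→6→1 bottleneck 4, total now 25

Maximum flow value: 25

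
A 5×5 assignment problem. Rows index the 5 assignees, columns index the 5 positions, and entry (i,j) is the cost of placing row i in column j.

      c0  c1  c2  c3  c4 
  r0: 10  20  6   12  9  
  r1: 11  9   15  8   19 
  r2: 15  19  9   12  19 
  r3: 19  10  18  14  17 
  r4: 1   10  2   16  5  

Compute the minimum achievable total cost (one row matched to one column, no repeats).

Minimum assignment cost: 37

optimal assignment: row0→col4 (cost 9), row1→col3 (cost 8), row2→col2 (cost 9), row3→col1 (cost 10), row4→col0 (cost 1)
total = 9 + 8 + 9 + 10 + 1 = 37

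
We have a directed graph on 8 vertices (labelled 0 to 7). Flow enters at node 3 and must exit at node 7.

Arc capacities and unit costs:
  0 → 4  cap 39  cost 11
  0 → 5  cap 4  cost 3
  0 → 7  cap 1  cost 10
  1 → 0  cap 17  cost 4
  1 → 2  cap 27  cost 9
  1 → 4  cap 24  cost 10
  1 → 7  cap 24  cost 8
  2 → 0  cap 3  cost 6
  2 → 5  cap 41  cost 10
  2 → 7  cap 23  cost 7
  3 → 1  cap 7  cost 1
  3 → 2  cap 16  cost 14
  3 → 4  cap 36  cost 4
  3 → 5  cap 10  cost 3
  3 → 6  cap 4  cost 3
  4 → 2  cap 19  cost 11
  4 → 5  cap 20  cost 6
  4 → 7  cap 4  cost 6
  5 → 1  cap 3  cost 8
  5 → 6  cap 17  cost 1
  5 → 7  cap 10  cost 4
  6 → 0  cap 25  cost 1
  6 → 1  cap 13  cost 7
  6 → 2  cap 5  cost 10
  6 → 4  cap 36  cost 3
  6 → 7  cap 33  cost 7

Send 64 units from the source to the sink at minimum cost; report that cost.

Minimum cost for 64 units: 987

shortest-cost path #1: 3→5→7 push 10 @ unit cost 7 (adds 70)
shortest-cost path #2: 3→1→7 push 7 @ unit cost 9 (adds 63)
shortest-cost path #3: 3→4→7 push 4 @ unit cost 10 (adds 40)
shortest-cost path #4: 3→6→7 push 4 @ unit cost 10 (adds 40)
shortest-cost path #5: 3→4→5→6→7 push 17 @ unit cost 18 (adds 306)
shortest-cost path #6: 3→2→7 push 16 @ unit cost 21 (adds 336)
shortest-cost path #7: 3→4→2→7 push 6 @ unit cost 22 (adds 132)
total cost = 987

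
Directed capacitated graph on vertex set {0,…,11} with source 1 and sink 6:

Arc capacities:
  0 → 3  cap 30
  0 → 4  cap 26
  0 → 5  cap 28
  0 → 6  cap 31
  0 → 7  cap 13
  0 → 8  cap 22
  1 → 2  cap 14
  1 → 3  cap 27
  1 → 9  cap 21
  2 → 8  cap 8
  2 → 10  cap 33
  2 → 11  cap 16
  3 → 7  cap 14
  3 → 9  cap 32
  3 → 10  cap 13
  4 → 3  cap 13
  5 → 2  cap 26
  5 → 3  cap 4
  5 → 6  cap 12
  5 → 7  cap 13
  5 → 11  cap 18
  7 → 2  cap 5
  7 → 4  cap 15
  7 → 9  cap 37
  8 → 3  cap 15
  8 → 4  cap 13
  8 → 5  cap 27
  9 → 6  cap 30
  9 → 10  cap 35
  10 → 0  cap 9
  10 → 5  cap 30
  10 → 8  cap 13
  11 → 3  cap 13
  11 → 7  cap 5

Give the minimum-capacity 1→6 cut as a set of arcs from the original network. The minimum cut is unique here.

augment #1: 1→9→6 push 21
augment #2: 1→3→9→6 push 9
augment #3: 1→2→8→5→6 push 8
augment #4: 1→2→10→0→6 push 6
augment #5: 1→3→10→0→6 push 3
augment #6: 1→3→10→5→6 push 4
max flow = 51; residual-reachable set from 1 gives S-side
cut edges (S→T): {(5,6), (9,6), (10,0)} total cap 51

Min-cut arcs: {(5,6), (9,6), (10,0)} (total capacity 51)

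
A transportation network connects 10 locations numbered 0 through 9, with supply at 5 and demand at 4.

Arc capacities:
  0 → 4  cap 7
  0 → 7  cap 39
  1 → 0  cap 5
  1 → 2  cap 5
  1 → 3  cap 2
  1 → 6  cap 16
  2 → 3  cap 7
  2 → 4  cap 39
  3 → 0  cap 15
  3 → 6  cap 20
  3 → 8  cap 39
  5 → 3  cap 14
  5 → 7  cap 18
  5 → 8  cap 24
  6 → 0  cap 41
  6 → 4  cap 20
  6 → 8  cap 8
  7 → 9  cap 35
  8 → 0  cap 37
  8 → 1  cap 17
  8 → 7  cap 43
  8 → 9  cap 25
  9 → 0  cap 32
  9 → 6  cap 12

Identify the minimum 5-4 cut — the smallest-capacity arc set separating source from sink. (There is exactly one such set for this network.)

augment #1: 5→3→0→4 push 7
augment #2: 5→3→6→4 push 7
augment #3: 5→7→9→6→4 push 12
augment #4: 5→8→1→2→4 push 5
augment #5: 5→8→1→6→4 push 1
max flow = 32; residual-reachable set from 5 gives S-side
cut edges (S→T): {(0,4), (1,2), (6,4)} total cap 32

Min-cut arcs: {(0,4), (1,2), (6,4)} (total capacity 32)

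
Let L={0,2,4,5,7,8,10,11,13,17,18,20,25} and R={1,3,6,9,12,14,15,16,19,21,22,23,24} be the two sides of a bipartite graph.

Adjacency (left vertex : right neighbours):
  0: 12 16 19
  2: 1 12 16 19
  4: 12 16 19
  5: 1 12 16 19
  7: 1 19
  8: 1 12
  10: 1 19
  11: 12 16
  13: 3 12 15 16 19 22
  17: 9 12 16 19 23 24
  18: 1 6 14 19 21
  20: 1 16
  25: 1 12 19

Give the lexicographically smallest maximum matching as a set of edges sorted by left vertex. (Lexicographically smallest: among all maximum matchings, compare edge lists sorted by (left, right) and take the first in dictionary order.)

Lex-smallest maximum matching: {(0,12), (2,1), (4,16), (5,19), (13,3), (17,9), (18,6)}

|M| = 7 (so the lex-smallest maximum matching has 7 edges)
process left vertices in ascending order; for each, take the smallest-labelled available neighbour that still permits 7 edges overall, or leave it unmatched if none does
lex-smallest matching: {0-12, 2-1, 4-16, 5-19, 13-3, 17-9, 18-6}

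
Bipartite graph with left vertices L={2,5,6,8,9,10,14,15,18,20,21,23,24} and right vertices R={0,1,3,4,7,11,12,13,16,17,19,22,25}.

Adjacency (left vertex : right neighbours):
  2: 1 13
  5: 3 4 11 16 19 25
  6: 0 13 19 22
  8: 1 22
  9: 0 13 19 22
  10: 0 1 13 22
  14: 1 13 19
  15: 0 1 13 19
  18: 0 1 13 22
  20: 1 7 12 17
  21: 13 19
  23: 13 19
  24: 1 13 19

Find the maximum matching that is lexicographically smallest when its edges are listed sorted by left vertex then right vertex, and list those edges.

|M| = 7 (so the lex-smallest maximum matching has 7 edges)
process left vertices in ascending order; for each, take the smallest-labelled available neighbour that still permits 7 edges overall, or leave it unmatched if none does
lex-smallest matching: {2-1, 5-3, 6-0, 8-22, 9-13, 14-19, 20-7}

Lex-smallest maximum matching: {(2,1), (5,3), (6,0), (8,22), (9,13), (14,19), (20,7)}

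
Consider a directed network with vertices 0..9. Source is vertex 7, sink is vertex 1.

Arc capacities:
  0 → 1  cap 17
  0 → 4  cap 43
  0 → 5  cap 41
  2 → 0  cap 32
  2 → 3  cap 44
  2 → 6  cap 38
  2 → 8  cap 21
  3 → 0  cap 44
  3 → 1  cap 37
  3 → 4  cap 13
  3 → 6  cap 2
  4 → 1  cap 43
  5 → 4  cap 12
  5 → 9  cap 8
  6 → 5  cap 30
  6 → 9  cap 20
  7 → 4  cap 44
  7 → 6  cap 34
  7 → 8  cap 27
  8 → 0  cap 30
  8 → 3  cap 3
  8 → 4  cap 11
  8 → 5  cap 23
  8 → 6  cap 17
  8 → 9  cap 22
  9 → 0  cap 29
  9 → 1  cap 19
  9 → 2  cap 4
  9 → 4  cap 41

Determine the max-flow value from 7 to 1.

Maximum flow value: 86

augment #1: 7→4→1 bottleneck 43, total now 43
augment #2: 7→6→9→1 bottleneck 19, total now 62
augment #3: 7→8→0→1 bottleneck 17, total now 79
augment #4: 7→8→3→1 bottleneck 3, total now 82
augment #5: 7→6→9→2→3→1 bottleneck 1, total now 83
augment #6: 7→8→9→2→3→1 bottleneck 3, total now 86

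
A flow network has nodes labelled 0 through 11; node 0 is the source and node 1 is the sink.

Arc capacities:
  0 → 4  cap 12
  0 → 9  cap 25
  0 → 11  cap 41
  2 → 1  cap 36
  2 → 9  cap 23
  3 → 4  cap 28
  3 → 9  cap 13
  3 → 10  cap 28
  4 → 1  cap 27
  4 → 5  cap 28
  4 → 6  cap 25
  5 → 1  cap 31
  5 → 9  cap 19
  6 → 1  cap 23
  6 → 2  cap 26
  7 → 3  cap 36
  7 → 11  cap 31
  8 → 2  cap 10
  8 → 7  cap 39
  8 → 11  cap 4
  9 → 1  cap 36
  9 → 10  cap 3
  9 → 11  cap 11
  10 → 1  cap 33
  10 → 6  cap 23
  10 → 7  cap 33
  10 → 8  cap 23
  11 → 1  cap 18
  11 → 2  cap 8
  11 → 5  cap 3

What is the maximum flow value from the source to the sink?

Maximum flow value: 66

augment #1: 0→4→1 bottleneck 12, total now 12
augment #2: 0→9→1 bottleneck 25, total now 37
augment #3: 0→11→1 bottleneck 18, total now 55
augment #4: 0→11→2→1 bottleneck 8, total now 63
augment #5: 0→11→5→1 bottleneck 3, total now 66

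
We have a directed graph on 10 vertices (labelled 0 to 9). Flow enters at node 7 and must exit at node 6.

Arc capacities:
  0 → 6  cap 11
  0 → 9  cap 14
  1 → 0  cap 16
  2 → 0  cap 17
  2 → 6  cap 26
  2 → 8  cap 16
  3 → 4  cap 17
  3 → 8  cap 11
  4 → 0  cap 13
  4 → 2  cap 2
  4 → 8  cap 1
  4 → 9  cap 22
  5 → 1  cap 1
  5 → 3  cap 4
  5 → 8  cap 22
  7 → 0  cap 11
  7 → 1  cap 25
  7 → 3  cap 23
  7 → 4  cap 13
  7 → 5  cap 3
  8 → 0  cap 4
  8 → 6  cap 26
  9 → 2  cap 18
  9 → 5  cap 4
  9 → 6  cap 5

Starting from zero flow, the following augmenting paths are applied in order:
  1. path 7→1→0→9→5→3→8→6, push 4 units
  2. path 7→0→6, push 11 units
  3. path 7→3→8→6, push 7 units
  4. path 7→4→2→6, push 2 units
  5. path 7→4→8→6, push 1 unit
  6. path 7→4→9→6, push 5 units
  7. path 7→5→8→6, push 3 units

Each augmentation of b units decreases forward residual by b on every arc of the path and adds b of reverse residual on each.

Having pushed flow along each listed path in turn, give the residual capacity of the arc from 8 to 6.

after path 1 (7→1→0→9→5→3→8→6, push 4): res(8,6)=22
after path 2 (7→0→6, push 11): res(8,6)=22
after path 3 (7→3→8→6, push 7): res(8,6)=15
after path 4 (7→4→2→6, push 2): res(8,6)=15
after path 5 (7→4→8→6, push 1): res(8,6)=14
after path 6 (7→4→9→6, push 5): res(8,6)=14
after path 7 (7→5→8→6, push 3): res(8,6)=11

Residual capacity of (8,6): 11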